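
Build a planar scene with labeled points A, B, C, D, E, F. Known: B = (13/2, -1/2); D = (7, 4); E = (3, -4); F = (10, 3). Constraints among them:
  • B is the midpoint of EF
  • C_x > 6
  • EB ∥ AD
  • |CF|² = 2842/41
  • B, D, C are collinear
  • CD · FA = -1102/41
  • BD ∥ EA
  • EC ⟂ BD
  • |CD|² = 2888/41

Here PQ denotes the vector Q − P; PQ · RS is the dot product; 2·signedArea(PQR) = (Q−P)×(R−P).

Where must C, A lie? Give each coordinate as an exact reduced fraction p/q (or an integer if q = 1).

1. C_x = 249/41  [B, D, C are collinear ∩ EC ⟂ BD]
2. C_y = -178/41  [B, D, C are collinear ∩ EC ⟂ BD]
   → C = (249/41, -178/41)
3. A_x = 7/2  [EB ∥ AD ∩ BD ∥ EA]
4. A_y = 1/2  [EB ∥ AD ∩ BD ∥ EA]
   → A = (7/2, 1/2)

A = (7/2, 1/2)
C = (249/41, -178/41)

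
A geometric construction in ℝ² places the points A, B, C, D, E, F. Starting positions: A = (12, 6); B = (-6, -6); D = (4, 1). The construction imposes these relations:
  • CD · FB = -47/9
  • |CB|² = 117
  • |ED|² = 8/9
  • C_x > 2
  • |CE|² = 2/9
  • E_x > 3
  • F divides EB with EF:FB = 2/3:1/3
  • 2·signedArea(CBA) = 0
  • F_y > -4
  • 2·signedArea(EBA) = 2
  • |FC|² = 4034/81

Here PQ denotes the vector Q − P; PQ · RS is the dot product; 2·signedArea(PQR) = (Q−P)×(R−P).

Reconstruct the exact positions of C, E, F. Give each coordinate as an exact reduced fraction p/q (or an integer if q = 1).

1. C_x = 3  [line -12·x + 18·y + 36 = 0 ∩ |CB|² = 117]
2. C_y = 0  [line -12·x + 18·y + 36 = 0 ∩ |CB|² = 117]
   → C = (3, 0)
3. E_x = 10/3  [line -12·x + 18·y + 34 = 0 ∩ |CE|² = 2/9]
4. E_y = 1/3  [line -12·x + 18·y + 34 = 0 ∩ |CE|² = 2/9]
   → E = (10/3, 1/3)
5. F_x = -26/9  [F divides EB with EF:FB = 2/3:1/3]
6. F_y = -35/9  [F divides EB with EF:FB = 2/3:1/3]
   → F = (-26/9, -35/9)

C = (3, 0)
E = (10/3, 1/3)
F = (-26/9, -35/9)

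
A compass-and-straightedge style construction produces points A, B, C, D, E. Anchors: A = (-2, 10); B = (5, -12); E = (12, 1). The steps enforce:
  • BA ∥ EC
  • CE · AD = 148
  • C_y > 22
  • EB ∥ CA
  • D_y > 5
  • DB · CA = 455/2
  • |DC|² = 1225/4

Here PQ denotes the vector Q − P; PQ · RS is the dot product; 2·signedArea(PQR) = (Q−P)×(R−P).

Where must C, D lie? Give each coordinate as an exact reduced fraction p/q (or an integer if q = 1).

1. C_x = 5  [EB ∥ CA ∩ BA ∥ EC]
2. C_y = 23  [EB ∥ CA ∩ BA ∥ EC]
   → C = (5, 23)
3. D_x = 5  [DB · CA = 455/2 ∩ CE · AD = 148]
4. D_y = 11/2  [DB · CA = 455/2 ∩ CE · AD = 148]
   → D = (5, 11/2)

C = (5, 23)
D = (5, 11/2)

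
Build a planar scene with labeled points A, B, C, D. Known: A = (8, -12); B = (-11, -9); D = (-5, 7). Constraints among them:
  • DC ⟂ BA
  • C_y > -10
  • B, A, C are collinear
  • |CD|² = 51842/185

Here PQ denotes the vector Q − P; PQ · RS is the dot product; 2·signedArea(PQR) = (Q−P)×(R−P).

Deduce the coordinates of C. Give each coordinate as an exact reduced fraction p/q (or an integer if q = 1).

1. C_x = -1408/185  [B, A, C are collinear ∩ DC ⟂ BA]
2. C_y = -1764/185  [B, A, C are collinear ∩ DC ⟂ BA]
   → C = (-1408/185, -1764/185)

C = (-1408/185, -1764/185)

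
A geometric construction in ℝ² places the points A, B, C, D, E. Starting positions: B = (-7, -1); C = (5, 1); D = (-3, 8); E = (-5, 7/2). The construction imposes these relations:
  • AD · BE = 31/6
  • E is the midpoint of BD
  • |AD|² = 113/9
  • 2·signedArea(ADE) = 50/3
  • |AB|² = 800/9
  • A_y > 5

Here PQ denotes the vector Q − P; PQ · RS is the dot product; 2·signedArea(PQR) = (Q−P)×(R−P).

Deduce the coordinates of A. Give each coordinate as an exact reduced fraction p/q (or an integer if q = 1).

1. A_x = -1/3  [AD · BE = 31/6 ∩ 2·signedArea(ADE) = 50/3]
2. A_y = 17/3  [AD · BE = 31/6 ∩ 2·signedArea(ADE) = 50/3]
   → A = (-1/3, 17/3)

A = (-1/3, 17/3)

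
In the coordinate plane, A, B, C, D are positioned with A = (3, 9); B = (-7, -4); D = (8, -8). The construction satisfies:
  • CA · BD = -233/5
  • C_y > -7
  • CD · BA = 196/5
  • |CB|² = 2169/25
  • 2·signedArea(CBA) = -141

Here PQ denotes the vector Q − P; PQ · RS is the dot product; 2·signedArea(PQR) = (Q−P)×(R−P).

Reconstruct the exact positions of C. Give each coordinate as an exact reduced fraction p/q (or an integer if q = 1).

1. C_x = 2  [CA · BD = -233/5 ∩ CD · BA = 196/5]
2. C_y = -32/5  [CA · BD = -233/5 ∩ CD · BA = 196/5]
   → C = (2, -32/5)

C = (2, -32/5)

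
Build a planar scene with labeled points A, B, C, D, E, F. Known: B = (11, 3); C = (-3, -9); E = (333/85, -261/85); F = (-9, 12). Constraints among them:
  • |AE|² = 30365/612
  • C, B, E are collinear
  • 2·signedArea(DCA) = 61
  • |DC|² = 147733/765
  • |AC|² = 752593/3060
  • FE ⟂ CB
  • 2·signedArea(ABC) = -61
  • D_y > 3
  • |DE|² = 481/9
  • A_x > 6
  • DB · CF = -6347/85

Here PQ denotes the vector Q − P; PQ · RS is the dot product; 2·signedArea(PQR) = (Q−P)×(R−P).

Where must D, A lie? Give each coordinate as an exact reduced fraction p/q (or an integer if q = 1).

1. D_x = 503/255  [line 6·x + -21·y + 6092/85 = 0 ∩ |DC|² = 147733/765]
2. D_y = 338/85  [line 6·x + -21·y + 6092/85 = 0 ∩ |DC|² = 147733/765]
   → D = (503/255, 338/85)
3. A_x = 1654/255  [2·signedArea(ABC) = -61 ∩ 2·signedArea(DCA) = 61]
4. A_y = 593/170  [2·signedArea(ABC) = -61 ∩ 2·signedArea(DCA) = 61]
   → A = (1654/255, 593/170)

A = (1654/255, 593/170)
D = (503/255, 338/85)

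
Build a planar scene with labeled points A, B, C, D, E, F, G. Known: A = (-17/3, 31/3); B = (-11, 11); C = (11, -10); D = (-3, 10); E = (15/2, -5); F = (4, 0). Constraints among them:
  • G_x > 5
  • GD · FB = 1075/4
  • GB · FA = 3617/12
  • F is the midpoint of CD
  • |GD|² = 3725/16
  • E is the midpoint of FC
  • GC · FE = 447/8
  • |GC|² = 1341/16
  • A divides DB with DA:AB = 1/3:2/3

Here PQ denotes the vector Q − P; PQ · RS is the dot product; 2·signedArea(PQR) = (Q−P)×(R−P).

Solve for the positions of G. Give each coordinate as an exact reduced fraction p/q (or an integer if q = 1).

G = (23/4, -5/2)

1. G_x = 23/4  [GB · FA = 3617/12 ∩ GC · FE = 447/8]
2. G_y = -5/2  [GB · FA = 3617/12 ∩ GC · FE = 447/8]
   → G = (23/4, -5/2)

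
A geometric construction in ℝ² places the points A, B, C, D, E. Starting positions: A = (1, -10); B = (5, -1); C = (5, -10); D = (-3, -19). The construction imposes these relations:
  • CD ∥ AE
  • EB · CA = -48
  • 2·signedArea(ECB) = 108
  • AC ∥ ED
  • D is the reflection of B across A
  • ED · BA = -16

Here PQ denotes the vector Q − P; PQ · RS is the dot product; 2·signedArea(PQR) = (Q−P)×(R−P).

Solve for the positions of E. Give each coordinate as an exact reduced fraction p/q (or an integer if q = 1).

1. E_x = -7  [AC ∥ ED ∩ CD ∥ AE]
2. E_y = -19  [AC ∥ ED ∩ CD ∥ AE]
   → E = (-7, -19)

E = (-7, -19)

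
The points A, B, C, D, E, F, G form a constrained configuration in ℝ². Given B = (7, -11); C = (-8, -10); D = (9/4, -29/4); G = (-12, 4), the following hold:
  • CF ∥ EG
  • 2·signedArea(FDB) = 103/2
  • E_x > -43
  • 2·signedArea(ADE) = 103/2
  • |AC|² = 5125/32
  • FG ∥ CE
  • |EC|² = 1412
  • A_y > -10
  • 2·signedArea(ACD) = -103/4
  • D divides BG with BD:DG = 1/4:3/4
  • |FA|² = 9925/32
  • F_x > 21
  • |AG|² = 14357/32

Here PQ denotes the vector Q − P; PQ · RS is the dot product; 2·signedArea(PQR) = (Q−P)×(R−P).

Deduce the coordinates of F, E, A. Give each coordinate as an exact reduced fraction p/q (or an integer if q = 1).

A = (37/8, -73/8)
E = (-42, 6)
F = (22, -12)

1. A_x = 37/8  [line -11/4·x + 41/4·y + 425/4 = 0 ∩ |AG|² = 14357/32]
2. A_y = -73/8  [line -11/4·x + 41/4·y + 425/4 = 0 ∩ |AG|² = 14357/32]
   → A = (37/8, -73/8)
3. F_x = 22  [line 15/4·x + 19/4·y + -51/2 = 0 ∩ |FA|² = 9925/32]
4. F_y = -12  [line 15/4·x + 19/4·y + -51/2 = 0 ∩ |FA|² = 9925/32]
   → F = (22, -12)
5. E_x = -42  [CF ∥ EG ∩ FG ∥ CE]
6. E_y = 6  [CF ∥ EG ∩ FG ∥ CE]
   → E = (-42, 6)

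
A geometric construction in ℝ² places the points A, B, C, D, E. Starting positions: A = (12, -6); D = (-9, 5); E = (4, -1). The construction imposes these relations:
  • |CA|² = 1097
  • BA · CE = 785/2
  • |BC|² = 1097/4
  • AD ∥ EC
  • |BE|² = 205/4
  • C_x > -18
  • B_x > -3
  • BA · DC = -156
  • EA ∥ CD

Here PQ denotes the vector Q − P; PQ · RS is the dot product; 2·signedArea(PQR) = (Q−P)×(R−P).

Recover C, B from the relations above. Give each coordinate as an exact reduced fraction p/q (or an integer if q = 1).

B = (-5/2, 2)
C = (-17, 10)

1. C_x = -17  [EA ∥ CD ∩ AD ∥ EC]
2. C_y = 10  [EA ∥ CD ∩ AD ∥ EC]
   → C = (-17, 10)
3. B_x = -5/2  [BA · CE = 785/2 ∩ BA · DC = -156]
4. B_y = 2  [BA · CE = 785/2 ∩ BA · DC = -156]
   → B = (-5/2, 2)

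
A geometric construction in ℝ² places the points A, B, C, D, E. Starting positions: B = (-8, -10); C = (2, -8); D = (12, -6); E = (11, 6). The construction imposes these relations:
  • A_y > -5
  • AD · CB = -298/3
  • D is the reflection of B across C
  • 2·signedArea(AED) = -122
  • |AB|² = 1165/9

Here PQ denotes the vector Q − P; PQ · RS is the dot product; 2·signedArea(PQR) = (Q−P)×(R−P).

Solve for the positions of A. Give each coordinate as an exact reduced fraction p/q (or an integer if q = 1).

1. A_x = 5/3  [2·signedArea(AED) = -122 ∩ AD · CB = -298/3]
2. A_y = -4  [2·signedArea(AED) = -122 ∩ AD · CB = -298/3]
   → A = (5/3, -4)

A = (5/3, -4)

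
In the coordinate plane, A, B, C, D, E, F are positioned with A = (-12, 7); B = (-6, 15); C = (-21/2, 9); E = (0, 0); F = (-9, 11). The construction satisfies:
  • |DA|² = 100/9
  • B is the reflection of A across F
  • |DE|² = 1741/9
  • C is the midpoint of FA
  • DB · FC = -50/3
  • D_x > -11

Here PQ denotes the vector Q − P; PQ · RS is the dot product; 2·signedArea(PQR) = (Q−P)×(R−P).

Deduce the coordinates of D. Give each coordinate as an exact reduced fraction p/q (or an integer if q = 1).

1. D_x = -10  [line 3/2·x + 2·y + -13/3 = 0 ∩ |DA|² = 100/9]
2. D_y = 29/3  [line 3/2·x + 2·y + -13/3 = 0 ∩ |DA|² = 100/9]
   → D = (-10, 29/3)

D = (-10, 29/3)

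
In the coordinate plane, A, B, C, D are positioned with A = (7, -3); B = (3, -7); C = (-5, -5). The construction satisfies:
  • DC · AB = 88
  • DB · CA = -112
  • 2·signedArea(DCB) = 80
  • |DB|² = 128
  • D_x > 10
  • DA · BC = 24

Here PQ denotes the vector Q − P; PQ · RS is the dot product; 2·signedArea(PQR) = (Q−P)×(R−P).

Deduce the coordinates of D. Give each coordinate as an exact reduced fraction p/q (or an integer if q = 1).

D = (11, 1)

1. D_x = 11  [DA · BC = 24 ∩ DB · CA = -112]
2. D_y = 1  [DA · BC = 24 ∩ DB · CA = -112]
   → D = (11, 1)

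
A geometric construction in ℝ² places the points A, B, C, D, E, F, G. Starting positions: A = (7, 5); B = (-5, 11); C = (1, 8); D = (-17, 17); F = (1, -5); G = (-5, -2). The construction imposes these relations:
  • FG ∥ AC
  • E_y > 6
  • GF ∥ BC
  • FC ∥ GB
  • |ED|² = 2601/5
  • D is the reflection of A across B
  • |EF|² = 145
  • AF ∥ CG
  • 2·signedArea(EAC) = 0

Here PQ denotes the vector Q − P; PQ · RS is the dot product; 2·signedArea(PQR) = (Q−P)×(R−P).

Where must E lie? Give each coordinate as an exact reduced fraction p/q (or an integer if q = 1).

E = (17/5, 34/5)

1. E_x = 17/5  [line -3·x + -6·y + 51 = 0 ∩ |EF|² = 145]
2. E_y = 34/5  [line -3·x + -6·y + 51 = 0 ∩ |EF|² = 145]
   → E = (17/5, 34/5)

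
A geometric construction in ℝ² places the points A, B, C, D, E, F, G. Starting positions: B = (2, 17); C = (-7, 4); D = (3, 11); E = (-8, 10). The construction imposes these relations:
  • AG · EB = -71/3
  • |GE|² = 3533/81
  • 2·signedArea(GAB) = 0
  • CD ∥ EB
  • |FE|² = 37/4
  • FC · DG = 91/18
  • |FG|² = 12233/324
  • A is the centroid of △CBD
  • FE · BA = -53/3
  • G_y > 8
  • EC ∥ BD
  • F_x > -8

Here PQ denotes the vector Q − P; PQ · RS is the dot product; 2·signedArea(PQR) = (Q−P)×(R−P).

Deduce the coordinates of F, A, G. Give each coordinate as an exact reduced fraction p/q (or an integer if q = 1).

A = (-2/3, 32/3)
F = (-15/2, 7)
G = (-14/9, 77/9)

1. A_x = -2/3  [A is the centroid of △CBD]
2. A_y = 32/3  [A is the centroid of △CBD]
   → A = (-2/3, 32/3)
3. G_x = -14/9  [2·signedArea(GAB) = 0 ∩ AG · EB = -71/3]
4. G_y = 77/9  [2·signedArea(GAB) = 0 ∩ AG · EB = -71/3]
   → G = (-14/9, 77/9)
5. F_x = -15/2  [FC · DG = 91/18 ∩ FE · BA = -53/3]
6. F_y = 7  [FC · DG = 91/18 ∩ FE · BA = -53/3]
   → F = (-15/2, 7)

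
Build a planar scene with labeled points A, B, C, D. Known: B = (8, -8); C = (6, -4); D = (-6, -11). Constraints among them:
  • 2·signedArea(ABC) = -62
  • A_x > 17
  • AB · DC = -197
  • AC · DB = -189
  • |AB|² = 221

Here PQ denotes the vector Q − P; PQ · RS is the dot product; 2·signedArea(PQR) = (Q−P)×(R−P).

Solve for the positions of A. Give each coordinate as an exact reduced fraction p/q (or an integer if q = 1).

A = (18, 3)

1. A_x = 18  [2·signedArea(ABC) = -62 ∩ AC · DB = -189]
2. A_y = 3  [2·signedArea(ABC) = -62 ∩ AC · DB = -189]
   → A = (18, 3)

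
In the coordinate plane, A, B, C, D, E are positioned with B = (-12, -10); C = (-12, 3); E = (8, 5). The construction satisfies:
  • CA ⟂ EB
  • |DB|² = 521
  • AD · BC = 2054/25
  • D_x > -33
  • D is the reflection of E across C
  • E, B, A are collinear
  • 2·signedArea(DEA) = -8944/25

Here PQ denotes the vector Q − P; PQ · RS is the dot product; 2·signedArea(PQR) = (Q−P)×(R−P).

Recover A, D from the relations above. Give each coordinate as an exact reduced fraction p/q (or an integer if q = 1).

A = (-144/25, -133/25)
D = (-32, 1)

1. A_x = -144/25  [E, B, A are collinear ∩ CA ⟂ EB]
2. A_y = -133/25  [E, B, A are collinear ∩ CA ⟂ EB]
   → A = (-144/25, -133/25)
3. D_x = -32  [D is the reflection of E across C]
4. D_y = 1  [D is the reflection of E across C]
   → D = (-32, 1)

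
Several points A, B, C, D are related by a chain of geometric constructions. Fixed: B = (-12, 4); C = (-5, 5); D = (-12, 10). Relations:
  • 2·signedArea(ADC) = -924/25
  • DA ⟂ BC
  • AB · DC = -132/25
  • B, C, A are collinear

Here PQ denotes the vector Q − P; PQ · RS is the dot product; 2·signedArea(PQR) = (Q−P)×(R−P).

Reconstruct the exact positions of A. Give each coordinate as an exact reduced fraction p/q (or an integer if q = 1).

1. A_x = -279/25  [B, C, A are collinear ∩ DA ⟂ BC]
2. A_y = 103/25  [B, C, A are collinear ∩ DA ⟂ BC]
   → A = (-279/25, 103/25)

A = (-279/25, 103/25)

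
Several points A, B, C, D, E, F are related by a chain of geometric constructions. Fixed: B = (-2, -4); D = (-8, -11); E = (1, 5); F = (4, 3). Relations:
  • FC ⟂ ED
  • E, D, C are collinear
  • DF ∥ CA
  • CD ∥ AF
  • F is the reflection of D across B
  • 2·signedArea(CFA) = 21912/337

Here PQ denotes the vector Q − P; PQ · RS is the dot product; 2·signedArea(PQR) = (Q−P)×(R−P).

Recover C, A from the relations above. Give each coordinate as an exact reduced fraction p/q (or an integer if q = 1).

A = (4336/337, 6323/337)
C = (292/337, 1605/337)

1. C_x = 292/337  [E, D, C are collinear ∩ FC ⟂ ED]
2. C_y = 1605/337  [E, D, C are collinear ∩ FC ⟂ ED]
   → C = (292/337, 1605/337)
3. A_x = 4336/337  [CD ∥ AF ∩ DF ∥ CA]
4. A_y = 6323/337  [CD ∥ AF ∩ DF ∥ CA]
   → A = (4336/337, 6323/337)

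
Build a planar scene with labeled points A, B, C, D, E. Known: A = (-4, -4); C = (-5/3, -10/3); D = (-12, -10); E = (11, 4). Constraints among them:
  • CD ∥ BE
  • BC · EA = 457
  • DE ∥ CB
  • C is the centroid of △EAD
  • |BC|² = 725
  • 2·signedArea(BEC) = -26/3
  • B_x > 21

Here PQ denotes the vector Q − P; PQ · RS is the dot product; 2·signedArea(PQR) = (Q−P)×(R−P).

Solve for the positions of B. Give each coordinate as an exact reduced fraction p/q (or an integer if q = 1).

B = (64/3, 32/3)

1. B_x = 64/3  [CD ∥ BE ∩ DE ∥ CB]
2. B_y = 32/3  [CD ∥ BE ∩ DE ∥ CB]
   → B = (64/3, 32/3)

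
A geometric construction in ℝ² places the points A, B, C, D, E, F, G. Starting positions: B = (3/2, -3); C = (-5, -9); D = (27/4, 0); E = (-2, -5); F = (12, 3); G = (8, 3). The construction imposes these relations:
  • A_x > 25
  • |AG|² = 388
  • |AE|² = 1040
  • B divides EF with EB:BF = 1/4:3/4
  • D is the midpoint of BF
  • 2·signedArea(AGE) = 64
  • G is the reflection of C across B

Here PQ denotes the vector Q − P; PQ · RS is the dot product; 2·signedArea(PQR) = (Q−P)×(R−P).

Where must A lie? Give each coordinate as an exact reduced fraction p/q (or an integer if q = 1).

A = (26, 11)

1. A_x = 26  [line 8·x + -10·y + -98 = 0 ∩ |AE|² = 1040]
2. A_y = 11  [line 8·x + -10·y + -98 = 0 ∩ |AE|² = 1040]
   → A = (26, 11)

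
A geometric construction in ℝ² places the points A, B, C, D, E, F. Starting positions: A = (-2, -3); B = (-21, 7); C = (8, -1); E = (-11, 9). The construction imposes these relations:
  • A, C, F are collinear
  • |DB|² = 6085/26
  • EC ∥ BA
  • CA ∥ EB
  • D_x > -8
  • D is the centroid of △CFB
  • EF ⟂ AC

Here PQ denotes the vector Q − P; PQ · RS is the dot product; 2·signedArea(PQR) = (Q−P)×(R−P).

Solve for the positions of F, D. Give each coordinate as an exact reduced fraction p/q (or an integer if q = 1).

1. F_x = -217/26  [A, C, F are collinear ∩ EF ⟂ AC]
2. F_y = -111/26  [A, C, F are collinear ∩ EF ⟂ AC]
   → F = (-217/26, -111/26)
3. D_x = -185/26  [D is the centroid of △CFB]
4. D_y = 15/26  [D is the centroid of △CFB]
   → D = (-185/26, 15/26)

D = (-185/26, 15/26)
F = (-217/26, -111/26)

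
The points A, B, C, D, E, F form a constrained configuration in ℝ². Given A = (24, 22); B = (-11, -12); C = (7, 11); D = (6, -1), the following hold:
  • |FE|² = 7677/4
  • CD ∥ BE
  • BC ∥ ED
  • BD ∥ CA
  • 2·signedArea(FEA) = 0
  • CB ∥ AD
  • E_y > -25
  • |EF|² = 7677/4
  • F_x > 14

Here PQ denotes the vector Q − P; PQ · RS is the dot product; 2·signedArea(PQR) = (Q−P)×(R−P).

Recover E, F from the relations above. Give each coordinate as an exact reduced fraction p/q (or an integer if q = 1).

E = (-12, -24)
F = (15, 21/2)

1. E_x = -12  [BC ∥ ED ∩ CD ∥ BE]
2. E_y = -24  [BC ∥ ED ∩ CD ∥ BE]
   → E = (-12, -24)
3. F_x = 15  [line -46·x + 36·y + 312 = 0 ∩ |FE|² = 7677/4]
4. F_y = 21/2  [line -46·x + 36·y + 312 = 0 ∩ |FE|² = 7677/4]
   → F = (15, 21/2)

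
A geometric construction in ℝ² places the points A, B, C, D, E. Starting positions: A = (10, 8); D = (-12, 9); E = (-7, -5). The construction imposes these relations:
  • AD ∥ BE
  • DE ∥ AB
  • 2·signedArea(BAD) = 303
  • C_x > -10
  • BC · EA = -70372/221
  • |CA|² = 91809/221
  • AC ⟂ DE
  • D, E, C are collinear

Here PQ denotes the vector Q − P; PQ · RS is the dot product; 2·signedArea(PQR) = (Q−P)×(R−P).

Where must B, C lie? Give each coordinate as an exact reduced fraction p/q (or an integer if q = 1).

1. B_x = 15  [AD ∥ BE ∩ DE ∥ AB]
2. B_y = -6  [AD ∥ BE ∩ DE ∥ AB]
   → B = (15, -6)
3. C_x = -2032/221  [D, E, C are collinear ∩ AC ⟂ DE]
4. C_y = 253/221  [D, E, C are collinear ∩ AC ⟂ DE]
   → C = (-2032/221, 253/221)

B = (15, -6)
C = (-2032/221, 253/221)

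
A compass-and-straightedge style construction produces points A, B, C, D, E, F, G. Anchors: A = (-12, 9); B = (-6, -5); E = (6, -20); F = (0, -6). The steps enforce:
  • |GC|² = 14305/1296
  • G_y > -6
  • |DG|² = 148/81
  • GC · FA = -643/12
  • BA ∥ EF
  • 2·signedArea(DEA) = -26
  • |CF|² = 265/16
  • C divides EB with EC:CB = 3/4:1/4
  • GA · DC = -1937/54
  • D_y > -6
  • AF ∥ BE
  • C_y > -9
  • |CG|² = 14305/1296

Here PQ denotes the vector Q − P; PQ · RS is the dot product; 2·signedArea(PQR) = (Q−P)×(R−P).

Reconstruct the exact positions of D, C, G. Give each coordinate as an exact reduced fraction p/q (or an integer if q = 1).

C = (-3, -35/4)
D = (-2, -17/3)
G = (-10/3, -49/9)

1. C_x = -3  [C divides EB with EC:CB = 3/4:1/4]
2. C_y = -35/4  [C divides EB with EC:CB = 3/4:1/4]
   → C = (-3, -35/4)
3. G_x = -10/3  [line 12·x + -15·y + -125/3 = 0 ∩ |GC|² = 14305/1296]
4. G_y = -49/9  [line 12·x + -15·y + -125/3 = 0 ∩ |GC|² = 14305/1296]
   → G = (-10/3, -49/9)
5. D_x = -2  [2·signedArea(DEA) = -26 ∩ GA · DC = -1937/54]
6. D_y = -17/3  [2·signedArea(DEA) = -26 ∩ GA · DC = -1937/54]
   → D = (-2, -17/3)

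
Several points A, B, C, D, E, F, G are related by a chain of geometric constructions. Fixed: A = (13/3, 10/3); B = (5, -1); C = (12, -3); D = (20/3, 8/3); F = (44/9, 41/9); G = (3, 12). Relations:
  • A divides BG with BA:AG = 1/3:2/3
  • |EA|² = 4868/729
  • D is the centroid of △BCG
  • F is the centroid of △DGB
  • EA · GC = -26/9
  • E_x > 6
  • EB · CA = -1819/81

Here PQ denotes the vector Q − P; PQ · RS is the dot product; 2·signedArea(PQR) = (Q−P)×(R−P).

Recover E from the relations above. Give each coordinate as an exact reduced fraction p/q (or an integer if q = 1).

E = (179/27, 122/27)

1. E_x = 179/27  [EB · CA = -1819/81 ∩ EA · GC = -26/9]
2. E_y = 122/27  [EB · CA = -1819/81 ∩ EA · GC = -26/9]
   → E = (179/27, 122/27)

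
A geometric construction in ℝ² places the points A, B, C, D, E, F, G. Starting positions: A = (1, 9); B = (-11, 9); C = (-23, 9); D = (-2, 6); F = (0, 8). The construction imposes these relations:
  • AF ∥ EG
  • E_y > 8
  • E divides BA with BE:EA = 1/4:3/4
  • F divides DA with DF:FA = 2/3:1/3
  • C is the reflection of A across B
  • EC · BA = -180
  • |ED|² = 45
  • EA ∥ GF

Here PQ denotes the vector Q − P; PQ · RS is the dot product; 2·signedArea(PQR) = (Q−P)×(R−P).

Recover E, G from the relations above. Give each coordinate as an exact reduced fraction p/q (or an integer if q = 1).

E = (-8, 9)
G = (-9, 8)

1. E_x = -8  [E divides BA with BE:EA = 1/4:3/4]
2. E_y = 9  [E divides BA with BE:EA = 1/4:3/4]
   → E = (-8, 9)
3. G_x = -9  [EA ∥ GF ∩ AF ∥ EG]
4. G_y = 8  [EA ∥ GF ∩ AF ∥ EG]
   → G = (-9, 8)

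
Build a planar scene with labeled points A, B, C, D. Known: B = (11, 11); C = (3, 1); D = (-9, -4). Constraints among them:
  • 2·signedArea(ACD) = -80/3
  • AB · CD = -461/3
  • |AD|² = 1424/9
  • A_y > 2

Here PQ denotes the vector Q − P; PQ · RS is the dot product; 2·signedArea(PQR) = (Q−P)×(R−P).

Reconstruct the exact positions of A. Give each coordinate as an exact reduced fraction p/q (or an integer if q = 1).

1. A_x = 5/3  [AB · CD = -461/3 ∩ 2·signedArea(ACD) = -80/3]
2. A_y = 8/3  [AB · CD = -461/3 ∩ 2·signedArea(ACD) = -80/3]
   → A = (5/3, 8/3)

A = (5/3, 8/3)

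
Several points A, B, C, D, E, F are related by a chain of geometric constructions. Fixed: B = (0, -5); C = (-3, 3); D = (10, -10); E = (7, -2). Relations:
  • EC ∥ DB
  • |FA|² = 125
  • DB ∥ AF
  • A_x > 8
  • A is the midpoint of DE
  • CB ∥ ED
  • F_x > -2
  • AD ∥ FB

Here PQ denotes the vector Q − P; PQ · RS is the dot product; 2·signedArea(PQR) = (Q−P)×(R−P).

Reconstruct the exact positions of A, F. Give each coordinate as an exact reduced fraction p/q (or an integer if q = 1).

1. A_x = 17/2  [A is the midpoint of DE]
2. A_y = -6  [A is the midpoint of DE]
   → A = (17/2, -6)
3. F_x = -3/2  [AD ∥ FB ∩ DB ∥ AF]
4. F_y = -1  [AD ∥ FB ∩ DB ∥ AF]
   → F = (-3/2, -1)

A = (17/2, -6)
F = (-3/2, -1)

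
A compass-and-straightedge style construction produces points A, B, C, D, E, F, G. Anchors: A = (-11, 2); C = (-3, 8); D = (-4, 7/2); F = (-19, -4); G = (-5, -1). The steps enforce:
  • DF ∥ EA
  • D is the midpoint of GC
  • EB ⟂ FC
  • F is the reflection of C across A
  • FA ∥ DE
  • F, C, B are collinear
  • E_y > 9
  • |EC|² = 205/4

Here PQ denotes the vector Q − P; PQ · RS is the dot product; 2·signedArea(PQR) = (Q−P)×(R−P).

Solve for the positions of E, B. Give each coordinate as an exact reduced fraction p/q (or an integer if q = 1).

1. E_x = 4  [DF ∥ EA ∩ FA ∥ DE]
2. E_y = 19/2  [DF ∥ EA ∩ FA ∥ DE]
   → E = (4, 19/2)
3. B_x = 11/5  [F, C, B are collinear ∩ EB ⟂ FC]
4. B_y = 119/10  [F, C, B are collinear ∩ EB ⟂ FC]
   → B = (11/5, 119/10)

B = (11/5, 119/10)
E = (4, 19/2)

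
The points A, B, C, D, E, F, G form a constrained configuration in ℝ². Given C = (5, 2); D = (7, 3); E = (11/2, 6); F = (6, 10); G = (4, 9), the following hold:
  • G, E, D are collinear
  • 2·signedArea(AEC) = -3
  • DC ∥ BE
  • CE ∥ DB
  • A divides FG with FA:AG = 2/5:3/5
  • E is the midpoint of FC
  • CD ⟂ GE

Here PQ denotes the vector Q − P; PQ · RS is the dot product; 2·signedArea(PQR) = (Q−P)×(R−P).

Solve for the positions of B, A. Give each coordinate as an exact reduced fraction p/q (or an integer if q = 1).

A = (26/5, 48/5)
B = (15/2, 7)

1. B_x = 15/2  [DC ∥ BE ∩ CE ∥ DB]
2. B_y = 7  [DC ∥ BE ∩ CE ∥ DB]
   → B = (15/2, 7)
3. A_x = 26/5  [A divides FG with FA:AG = 2/5:3/5]
4. A_y = 48/5  [A divides FG with FA:AG = 2/5:3/5]
   → A = (26/5, 48/5)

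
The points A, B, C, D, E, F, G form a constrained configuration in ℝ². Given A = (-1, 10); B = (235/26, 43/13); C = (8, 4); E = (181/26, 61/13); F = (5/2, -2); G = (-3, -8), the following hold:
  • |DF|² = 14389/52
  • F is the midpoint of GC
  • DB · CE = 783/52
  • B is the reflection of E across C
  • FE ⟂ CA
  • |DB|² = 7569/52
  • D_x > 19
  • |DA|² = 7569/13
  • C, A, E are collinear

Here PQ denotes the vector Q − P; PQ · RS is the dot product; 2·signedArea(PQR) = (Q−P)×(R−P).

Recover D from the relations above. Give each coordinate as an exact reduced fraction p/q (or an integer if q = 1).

D = (248/13, -44/13)

1. D_x = 248/13  [line 27/26·x + -9/13·y + -288/13 = 0 ∩ |DA|² = 7569/13]
2. D_y = -44/13  [line 27/26·x + -9/13·y + -288/13 = 0 ∩ |DA|² = 7569/13]
   → D = (248/13, -44/13)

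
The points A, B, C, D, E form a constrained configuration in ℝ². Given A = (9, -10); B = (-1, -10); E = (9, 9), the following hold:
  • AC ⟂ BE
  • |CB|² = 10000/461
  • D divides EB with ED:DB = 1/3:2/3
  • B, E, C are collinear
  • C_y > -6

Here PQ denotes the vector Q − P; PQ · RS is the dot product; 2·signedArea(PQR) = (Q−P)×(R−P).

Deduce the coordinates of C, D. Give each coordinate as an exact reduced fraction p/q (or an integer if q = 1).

C = (539/461, -2710/461)
D = (17/3, 8/3)

1. C_x = 539/461  [B, E, C are collinear ∩ AC ⟂ BE]
2. C_y = -2710/461  [B, E, C are collinear ∩ AC ⟂ BE]
   → C = (539/461, -2710/461)
3. D_x = 17/3  [D divides EB with ED:DB = 1/3:2/3]
4. D_y = 8/3  [D divides EB with ED:DB = 1/3:2/3]
   → D = (17/3, 8/3)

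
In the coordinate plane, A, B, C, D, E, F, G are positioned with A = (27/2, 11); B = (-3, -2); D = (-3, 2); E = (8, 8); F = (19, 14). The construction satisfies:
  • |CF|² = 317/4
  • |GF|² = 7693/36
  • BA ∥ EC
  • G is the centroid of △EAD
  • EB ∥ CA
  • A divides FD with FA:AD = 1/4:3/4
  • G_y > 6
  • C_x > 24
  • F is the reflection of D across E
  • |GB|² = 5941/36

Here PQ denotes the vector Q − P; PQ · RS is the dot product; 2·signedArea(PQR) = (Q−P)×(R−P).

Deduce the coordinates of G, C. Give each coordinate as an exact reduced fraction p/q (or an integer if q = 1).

1. G_x = 37/6  [G is the centroid of △EAD]
2. G_y = 7  [G is the centroid of △EAD]
   → G = (37/6, 7)
3. C_x = 49/2  [EB ∥ CA ∩ BA ∥ EC]
4. C_y = 21  [EB ∥ CA ∩ BA ∥ EC]
   → C = (49/2, 21)

C = (49/2, 21)
G = (37/6, 7)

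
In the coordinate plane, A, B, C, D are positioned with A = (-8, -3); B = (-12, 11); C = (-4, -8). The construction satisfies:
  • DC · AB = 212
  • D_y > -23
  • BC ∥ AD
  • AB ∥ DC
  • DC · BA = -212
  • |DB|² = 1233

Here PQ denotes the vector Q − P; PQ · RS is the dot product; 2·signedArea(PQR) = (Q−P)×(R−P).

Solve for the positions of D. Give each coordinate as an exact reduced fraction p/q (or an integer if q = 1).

1. D_x = 0  [AB ∥ DC ∩ BC ∥ AD]
2. D_y = -22  [AB ∥ DC ∩ BC ∥ AD]
   → D = (0, -22)

D = (0, -22)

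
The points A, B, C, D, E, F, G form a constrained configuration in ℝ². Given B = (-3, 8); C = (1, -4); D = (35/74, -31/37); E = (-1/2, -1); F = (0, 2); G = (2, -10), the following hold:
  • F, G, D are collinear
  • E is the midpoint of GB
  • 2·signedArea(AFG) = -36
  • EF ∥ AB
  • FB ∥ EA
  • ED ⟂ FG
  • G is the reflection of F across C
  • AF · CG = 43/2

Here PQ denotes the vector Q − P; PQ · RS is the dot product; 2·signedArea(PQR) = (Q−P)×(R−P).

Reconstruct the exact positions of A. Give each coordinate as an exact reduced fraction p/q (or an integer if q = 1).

A = (-7/2, 5)

1. A_x = -7/2  [EF ∥ AB ∩ FB ∥ EA]
2. A_y = 5  [EF ∥ AB ∩ FB ∥ EA]
   → A = (-7/2, 5)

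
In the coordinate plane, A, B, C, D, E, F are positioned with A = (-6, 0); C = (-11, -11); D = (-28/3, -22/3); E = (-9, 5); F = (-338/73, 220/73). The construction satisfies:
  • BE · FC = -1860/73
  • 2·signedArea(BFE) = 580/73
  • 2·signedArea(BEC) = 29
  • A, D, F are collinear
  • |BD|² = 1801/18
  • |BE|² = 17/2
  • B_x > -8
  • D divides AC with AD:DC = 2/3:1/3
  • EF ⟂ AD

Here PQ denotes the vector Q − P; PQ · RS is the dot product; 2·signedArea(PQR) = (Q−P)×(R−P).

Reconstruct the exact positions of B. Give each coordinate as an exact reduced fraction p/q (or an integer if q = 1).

1. B_x = -15/2  [2·signedArea(BEC) = 29 ∩ BE · FC = -1860/73]
2. B_y = 5/2  [2·signedArea(BEC) = 29 ∩ BE · FC = -1860/73]
   → B = (-15/2, 5/2)

B = (-15/2, 5/2)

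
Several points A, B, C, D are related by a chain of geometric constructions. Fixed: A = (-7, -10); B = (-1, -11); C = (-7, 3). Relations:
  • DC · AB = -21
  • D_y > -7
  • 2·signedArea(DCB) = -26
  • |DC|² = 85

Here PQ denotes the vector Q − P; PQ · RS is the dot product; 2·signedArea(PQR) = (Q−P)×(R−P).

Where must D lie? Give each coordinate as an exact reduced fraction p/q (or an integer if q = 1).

D = (-5, -6)

1. D_x = -5  [2·signedArea(DCB) = -26 ∩ DC · AB = -21]
2. D_y = -6  [2·signedArea(DCB) = -26 ∩ DC · AB = -21]
   → D = (-5, -6)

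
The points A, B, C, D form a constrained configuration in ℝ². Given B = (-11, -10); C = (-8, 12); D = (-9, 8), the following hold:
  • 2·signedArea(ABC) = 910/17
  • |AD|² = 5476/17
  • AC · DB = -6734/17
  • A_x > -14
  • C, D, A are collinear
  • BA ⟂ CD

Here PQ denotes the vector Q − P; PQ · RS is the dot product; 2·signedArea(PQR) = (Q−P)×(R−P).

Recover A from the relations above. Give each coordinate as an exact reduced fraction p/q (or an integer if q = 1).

1. A_x = -227/17  [C, D, A are collinear ∩ BA ⟂ CD]
2. A_y = -160/17  [C, D, A are collinear ∩ BA ⟂ CD]
   → A = (-227/17, -160/17)

A = (-227/17, -160/17)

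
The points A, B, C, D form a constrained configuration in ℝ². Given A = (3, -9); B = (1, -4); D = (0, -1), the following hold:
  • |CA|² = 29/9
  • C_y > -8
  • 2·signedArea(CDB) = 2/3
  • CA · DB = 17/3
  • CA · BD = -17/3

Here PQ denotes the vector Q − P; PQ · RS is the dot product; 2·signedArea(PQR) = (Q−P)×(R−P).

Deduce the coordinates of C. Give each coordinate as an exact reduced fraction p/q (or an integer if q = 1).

C = (7/3, -22/3)

1. C_x = 7/3  [2·signedArea(CDB) = 2/3 ∩ CA · BD = -17/3]
2. C_y = -22/3  [2·signedArea(CDB) = 2/3 ∩ CA · BD = -17/3]
   → C = (7/3, -22/3)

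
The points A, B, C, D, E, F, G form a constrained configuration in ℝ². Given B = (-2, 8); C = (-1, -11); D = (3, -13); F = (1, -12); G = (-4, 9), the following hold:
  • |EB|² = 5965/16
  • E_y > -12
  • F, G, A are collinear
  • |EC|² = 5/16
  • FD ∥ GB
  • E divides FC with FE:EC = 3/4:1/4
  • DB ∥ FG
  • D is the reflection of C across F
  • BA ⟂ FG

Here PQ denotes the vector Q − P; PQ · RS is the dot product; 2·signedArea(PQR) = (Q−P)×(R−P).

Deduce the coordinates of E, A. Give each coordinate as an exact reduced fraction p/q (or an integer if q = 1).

A = (-1709/466, 3543/466)
E = (-1/2, -45/4)

1. E_x = -1/2  [E divides FC with FE:EC = 3/4:1/4]
2. E_y = -45/4  [E divides FC with FE:EC = 3/4:1/4]
   → E = (-1/2, -45/4)
3. A_x = -1709/466  [F, G, A are collinear ∩ BA ⟂ FG]
4. A_y = 3543/466  [F, G, A are collinear ∩ BA ⟂ FG]
   → A = (-1709/466, 3543/466)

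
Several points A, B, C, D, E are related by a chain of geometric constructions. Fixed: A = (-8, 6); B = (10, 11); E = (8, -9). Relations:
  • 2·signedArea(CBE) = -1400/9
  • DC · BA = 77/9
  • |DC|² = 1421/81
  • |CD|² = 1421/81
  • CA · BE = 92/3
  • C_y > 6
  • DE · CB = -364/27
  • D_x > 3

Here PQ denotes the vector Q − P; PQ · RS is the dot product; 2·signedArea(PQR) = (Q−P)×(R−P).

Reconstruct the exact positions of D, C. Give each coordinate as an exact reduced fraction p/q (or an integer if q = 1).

1. C_x = 16/9  [2·signedArea(CBE) = -1400/9 ∩ CA · BE = 92/3]
2. C_y = 59/9  [2·signedArea(CBE) = -1400/9 ∩ CA · BE = 92/3]
   → C = (16/9, 59/9)
3. D_x = 10/3  [DC · BA = 77/9 ∩ DE · CB = -364/27]
4. D_y = 8/3  [DC · BA = 77/9 ∩ DE · CB = -364/27]
   → D = (10/3, 8/3)

C = (16/9, 59/9)
D = (10/3, 8/3)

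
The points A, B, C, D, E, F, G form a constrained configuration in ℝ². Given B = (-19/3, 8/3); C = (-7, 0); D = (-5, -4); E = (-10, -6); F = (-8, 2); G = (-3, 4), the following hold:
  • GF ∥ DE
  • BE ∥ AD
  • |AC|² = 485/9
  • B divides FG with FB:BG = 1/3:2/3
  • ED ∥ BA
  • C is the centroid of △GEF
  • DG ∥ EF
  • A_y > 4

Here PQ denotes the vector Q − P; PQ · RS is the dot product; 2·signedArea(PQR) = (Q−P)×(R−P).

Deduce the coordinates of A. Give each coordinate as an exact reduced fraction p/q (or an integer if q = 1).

1. A_x = -4/3  [BE ∥ AD ∩ ED ∥ BA]
2. A_y = 14/3  [BE ∥ AD ∩ ED ∥ BA]
   → A = (-4/3, 14/3)

A = (-4/3, 14/3)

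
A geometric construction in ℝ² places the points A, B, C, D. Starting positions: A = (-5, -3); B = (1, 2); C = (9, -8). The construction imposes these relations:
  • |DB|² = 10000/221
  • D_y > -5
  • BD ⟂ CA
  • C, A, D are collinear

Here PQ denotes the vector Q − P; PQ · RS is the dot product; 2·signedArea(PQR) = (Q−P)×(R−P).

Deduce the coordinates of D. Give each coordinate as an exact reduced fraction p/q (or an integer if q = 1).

D = (-279/221, -958/221)

1. D_x = -279/221  [C, A, D are collinear ∩ BD ⟂ CA]
2. D_y = -958/221  [C, A, D are collinear ∩ BD ⟂ CA]
   → D = (-279/221, -958/221)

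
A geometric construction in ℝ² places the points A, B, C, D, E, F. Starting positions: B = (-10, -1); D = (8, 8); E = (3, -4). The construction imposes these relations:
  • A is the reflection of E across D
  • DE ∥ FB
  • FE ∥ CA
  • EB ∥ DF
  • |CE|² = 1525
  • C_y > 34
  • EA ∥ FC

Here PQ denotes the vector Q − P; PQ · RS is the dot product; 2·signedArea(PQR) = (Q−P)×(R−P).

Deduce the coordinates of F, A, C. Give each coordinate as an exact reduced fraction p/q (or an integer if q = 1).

1. F_x = -5  [DE ∥ FB ∩ EB ∥ DF]
2. F_y = 11  [DE ∥ FB ∩ EB ∥ DF]
   → F = (-5, 11)
3. A_x = 13  [A is the reflection of E across D]
4. A_y = 20  [A is the reflection of E across D]
   → A = (13, 20)
5. C_x = 5  [FE ∥ CA ∩ EA ∥ FC]
6. C_y = 35  [FE ∥ CA ∩ EA ∥ FC]
   → C = (5, 35)

A = (13, 20)
C = (5, 35)
F = (-5, 11)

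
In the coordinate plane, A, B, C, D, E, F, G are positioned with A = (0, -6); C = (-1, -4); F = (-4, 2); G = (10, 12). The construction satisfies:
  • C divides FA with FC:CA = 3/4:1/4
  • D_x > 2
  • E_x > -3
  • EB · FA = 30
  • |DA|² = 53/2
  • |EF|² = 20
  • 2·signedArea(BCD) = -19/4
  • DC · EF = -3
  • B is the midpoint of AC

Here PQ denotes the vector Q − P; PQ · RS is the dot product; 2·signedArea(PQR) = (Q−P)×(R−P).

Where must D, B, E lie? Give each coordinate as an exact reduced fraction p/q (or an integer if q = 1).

1. B_x = -1/2  [B is the midpoint of AC]
2. B_y = -5  [B is the midpoint of AC]
   → B = (-1/2, -5)
3. E_x = -2  [line -4·x + 8·y + 8 = 0 ∩ |EF|² = 20]
4. E_y = -2  [line -4·x + 8·y + 8 = 0 ∩ |EF|² = 20]
   → E = (-2, -2)
5. D_x = 5/2  [DC · EF = -3 ∩ 2·signedArea(BCD) = -19/4]
6. D_y = -3/2  [DC · EF = -3 ∩ 2·signedArea(BCD) = -19/4]
   → D = (5/2, -3/2)

B = (-1/2, -5)
D = (5/2, -3/2)
E = (-2, -2)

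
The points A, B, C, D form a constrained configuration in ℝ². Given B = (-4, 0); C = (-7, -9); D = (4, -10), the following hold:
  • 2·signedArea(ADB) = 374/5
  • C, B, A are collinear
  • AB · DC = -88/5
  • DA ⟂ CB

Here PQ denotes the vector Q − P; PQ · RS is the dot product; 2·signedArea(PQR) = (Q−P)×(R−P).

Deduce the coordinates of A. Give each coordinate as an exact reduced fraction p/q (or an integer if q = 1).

A = (-31/5, -33/5)

1. A_x = -31/5  [C, B, A are collinear ∩ DA ⟂ CB]
2. A_y = -33/5  [C, B, A are collinear ∩ DA ⟂ CB]
   → A = (-31/5, -33/5)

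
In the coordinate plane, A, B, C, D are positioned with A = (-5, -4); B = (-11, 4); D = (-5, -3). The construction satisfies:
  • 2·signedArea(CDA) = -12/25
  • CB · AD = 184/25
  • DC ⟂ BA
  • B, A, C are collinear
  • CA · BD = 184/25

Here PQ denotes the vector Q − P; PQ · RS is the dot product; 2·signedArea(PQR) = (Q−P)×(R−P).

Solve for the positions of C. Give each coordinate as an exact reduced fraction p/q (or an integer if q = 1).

C = (-137/25, -84/25)

1. C_x = -137/25  [B, A, C are collinear ∩ DC ⟂ BA]
2. C_y = -84/25  [B, A, C are collinear ∩ DC ⟂ BA]
   → C = (-137/25, -84/25)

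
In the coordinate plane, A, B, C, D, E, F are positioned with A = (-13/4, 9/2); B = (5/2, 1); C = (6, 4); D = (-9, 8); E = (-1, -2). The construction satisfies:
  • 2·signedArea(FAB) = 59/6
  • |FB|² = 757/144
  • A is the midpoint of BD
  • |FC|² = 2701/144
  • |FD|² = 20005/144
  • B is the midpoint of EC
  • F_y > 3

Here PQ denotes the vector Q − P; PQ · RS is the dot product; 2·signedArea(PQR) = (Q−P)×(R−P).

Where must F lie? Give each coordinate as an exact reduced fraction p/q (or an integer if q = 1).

1. F_x = 7/4  [line 7/2·x + 23/4·y + -73/3 = 0 ∩ |FB|² = 757/144]
2. F_y = 19/6  [line 7/2·x + 23/4·y + -73/3 = 0 ∩ |FB|² = 757/144]
   → F = (7/4, 19/6)

F = (7/4, 19/6)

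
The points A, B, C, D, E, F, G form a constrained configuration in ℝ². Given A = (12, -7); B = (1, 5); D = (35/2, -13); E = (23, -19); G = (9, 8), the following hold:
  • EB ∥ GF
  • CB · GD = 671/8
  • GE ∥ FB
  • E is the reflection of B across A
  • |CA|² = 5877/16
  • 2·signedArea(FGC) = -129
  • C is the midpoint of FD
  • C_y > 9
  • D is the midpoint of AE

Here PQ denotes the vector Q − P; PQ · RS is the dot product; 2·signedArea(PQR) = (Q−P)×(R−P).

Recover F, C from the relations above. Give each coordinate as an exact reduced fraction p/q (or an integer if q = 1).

C = (9/4, 19/2)
F = (-13, 32)

1. F_x = -13  [GE ∥ FB ∩ EB ∥ GF]
2. F_y = 32  [GE ∥ FB ∩ EB ∥ GF]
   → F = (-13, 32)
3. C_x = 9/4  [C is the midpoint of FD]
4. C_y = 19/2  [C is the midpoint of FD]
   → C = (9/4, 19/2)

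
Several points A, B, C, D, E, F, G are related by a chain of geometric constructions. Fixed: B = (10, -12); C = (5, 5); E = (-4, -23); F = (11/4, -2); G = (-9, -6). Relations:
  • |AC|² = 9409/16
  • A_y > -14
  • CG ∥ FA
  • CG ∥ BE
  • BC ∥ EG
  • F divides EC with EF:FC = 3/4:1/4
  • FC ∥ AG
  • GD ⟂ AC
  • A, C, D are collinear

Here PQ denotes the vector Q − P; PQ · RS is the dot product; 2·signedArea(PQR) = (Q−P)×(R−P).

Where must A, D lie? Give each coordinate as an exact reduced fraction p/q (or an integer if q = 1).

A = (-45/4, -13)
D = (-63585/9409, -75499/9409)

1. A_x = -45/4  [FC ∥ AG ∩ CG ∥ FA]
2. A_y = -13  [FC ∥ AG ∩ CG ∥ FA]
   → A = (-45/4, -13)
3. D_x = -63585/9409  [A, C, D are collinear ∩ GD ⟂ AC]
4. D_y = -75499/9409  [A, C, D are collinear ∩ GD ⟂ AC]
   → D = (-63585/9409, -75499/9409)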